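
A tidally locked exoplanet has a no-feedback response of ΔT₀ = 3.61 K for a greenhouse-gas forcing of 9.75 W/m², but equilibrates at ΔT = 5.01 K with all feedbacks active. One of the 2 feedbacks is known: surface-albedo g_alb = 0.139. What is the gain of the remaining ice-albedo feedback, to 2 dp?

0.14

Amplification A = ΔT/ΔT₀ = 5.01/3.61 = 1.388.
Total gain g = 1 − 1/A = 1 − 1/1.388 = 0.2795.
The known gain is 0.139.
g_ice = 0.2795 − 0.139 = 0.14.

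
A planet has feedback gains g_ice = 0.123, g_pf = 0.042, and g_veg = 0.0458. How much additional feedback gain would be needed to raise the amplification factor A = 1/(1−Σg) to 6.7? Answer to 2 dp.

0.64

Current total gain = 0.2108.
Target gain for A = 6.7: g* = 1 − 1/6.7 = 0.8507.
Additional gain needed = 0.8507 − 0.2108 = 0.64.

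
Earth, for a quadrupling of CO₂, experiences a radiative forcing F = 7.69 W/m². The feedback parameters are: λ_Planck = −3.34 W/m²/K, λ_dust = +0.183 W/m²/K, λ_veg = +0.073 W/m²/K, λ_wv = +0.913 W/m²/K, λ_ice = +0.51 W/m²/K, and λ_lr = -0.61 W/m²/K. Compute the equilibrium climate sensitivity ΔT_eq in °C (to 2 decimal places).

3.39 °C

Net feedback parameter λ = (−3.34) + (+0.183) + (+0.073) + (+0.913) + (+0.51) + (-0.61) = -2.271 W/m²/K.
ΔT = −F/λ = −7.69/(-2.271) = 3.39 °C.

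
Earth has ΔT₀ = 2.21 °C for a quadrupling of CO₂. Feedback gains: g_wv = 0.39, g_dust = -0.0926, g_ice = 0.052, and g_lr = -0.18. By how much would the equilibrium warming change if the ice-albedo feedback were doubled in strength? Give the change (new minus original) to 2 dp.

Original: g = 0.1694, ΔT = 2.21/(1−0.1694) = 2.6607 °C.
With doubled ice-albedo: g' = 0.2214, ΔT' = 2.21/(1−0.2214) = 2.8384 °C.
Change = 2.8384 − 2.6607 = 0.18 °C.

0.18 °C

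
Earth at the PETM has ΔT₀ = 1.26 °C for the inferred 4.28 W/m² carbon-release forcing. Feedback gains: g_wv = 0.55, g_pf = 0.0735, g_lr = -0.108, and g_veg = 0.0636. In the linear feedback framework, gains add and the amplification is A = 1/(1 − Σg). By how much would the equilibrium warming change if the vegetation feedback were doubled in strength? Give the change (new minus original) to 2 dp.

0.53 °C

Original: g = 0.5791, ΔT = 1.26/(1−0.5791) = 2.9936 °C.
With doubled vegetation: g' = 0.6427, ΔT' = 1.26/(1−0.6427) = 3.5264 °C.
Change = 3.5264 − 2.9936 = 0.53 °C.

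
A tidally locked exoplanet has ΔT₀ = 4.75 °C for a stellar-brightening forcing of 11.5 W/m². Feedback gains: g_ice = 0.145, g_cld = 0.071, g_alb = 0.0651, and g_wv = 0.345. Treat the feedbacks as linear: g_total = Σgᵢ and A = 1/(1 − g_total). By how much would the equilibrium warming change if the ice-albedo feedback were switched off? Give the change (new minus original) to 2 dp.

Original: g = 0.6261, ΔT = 4.75/(1−0.6261) = 12.7039 °C.
Without ice-albedo: g' = 0.4811, ΔT' = 4.75/(1−0.4811) = 9.1540 °C.
Change = 9.1540 − 12.7039 = -3.55 °C.

-3.55 °C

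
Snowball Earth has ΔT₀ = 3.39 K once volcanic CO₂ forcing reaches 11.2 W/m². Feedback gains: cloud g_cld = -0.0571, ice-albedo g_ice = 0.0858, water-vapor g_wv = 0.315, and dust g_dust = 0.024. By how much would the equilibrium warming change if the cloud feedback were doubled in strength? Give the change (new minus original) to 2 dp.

-0.44 K

Original: g = 0.3677, ΔT = 3.39/(1−0.3677) = 5.3614 K.
With doubled cloud: g' = 0.3106, ΔT' = 3.39/(1−0.3106) = 4.9173 K.
Change = 4.9173 − 5.3614 = -0.44 K.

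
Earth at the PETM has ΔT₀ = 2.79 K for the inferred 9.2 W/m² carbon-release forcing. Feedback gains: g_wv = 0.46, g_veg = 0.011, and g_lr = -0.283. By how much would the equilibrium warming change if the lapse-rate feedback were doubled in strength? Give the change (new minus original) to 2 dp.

Original: g = 0.188, ΔT = 2.79/(1−0.188) = 3.4360 K.
With doubled lapse-rate: g' = -0.095, ΔT' = 2.79/(1+0.095) = 2.5479 K.
Change = 2.5479 − 3.4360 = -0.89 K.

-0.89 K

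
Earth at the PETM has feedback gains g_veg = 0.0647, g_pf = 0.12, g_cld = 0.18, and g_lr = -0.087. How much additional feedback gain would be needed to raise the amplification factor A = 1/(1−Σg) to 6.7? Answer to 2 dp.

0.57

Current total gain = 0.2777.
Target gain for A = 6.7: g* = 1 − 1/6.7 = 0.8507.
Additional gain needed = 0.8507 − 0.2777 = 0.57.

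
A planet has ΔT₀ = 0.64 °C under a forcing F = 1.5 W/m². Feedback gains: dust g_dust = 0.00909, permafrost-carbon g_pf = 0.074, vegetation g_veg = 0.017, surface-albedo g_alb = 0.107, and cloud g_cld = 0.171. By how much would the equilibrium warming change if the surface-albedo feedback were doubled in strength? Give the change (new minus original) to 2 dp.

Original: g = 0.37809, ΔT = 0.64/(1−0.37809) = 1.0291 °C.
With doubled surface-albedo: g' = 0.48509, ΔT' = 0.64/(1−0.48509) = 1.2429 °C.
Change = 1.2429 − 1.0291 = 0.21 °C.

0.21 °C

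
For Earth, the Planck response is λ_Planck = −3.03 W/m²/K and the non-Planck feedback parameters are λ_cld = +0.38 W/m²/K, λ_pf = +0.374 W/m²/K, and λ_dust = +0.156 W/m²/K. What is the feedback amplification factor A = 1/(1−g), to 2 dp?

1.43

Convert to gains: g_cld = 0.38/3.03 = 0.1254; g_pf = 0.374/3.03 = 0.1234; g_dust = 0.156/3.03 = 0.05149.
Total gain g = 0.30029.
A = 1/(1 − 0.30029) = 1.43.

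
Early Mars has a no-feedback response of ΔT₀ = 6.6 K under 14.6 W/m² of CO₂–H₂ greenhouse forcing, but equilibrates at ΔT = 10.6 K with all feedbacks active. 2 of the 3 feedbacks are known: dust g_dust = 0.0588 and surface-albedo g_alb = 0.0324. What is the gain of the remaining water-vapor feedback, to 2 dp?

0.29

Amplification A = ΔT/ΔT₀ = 10.6/6.6 = 1.606.
Total gain g = 1 − 1/A = 1 − 1/1.606 = 0.3773.
Known gains sum to 0.0588 + 0.0324 = 0.0912.
g_wv = 0.3773 − 0.0912 = 0.29.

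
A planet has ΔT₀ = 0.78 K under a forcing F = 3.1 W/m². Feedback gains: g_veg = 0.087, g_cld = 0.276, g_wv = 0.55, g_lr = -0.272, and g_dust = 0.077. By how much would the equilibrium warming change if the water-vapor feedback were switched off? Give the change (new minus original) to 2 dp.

-1.83 K

Original: g = 0.718, ΔT = 0.78/(1−0.718) = 2.7660 K.
Without water-vapor: g' = 0.168, ΔT' = 0.78/(1−0.168) = 0.9375 K.
Change = 0.9375 − 2.7660 = -1.83 K.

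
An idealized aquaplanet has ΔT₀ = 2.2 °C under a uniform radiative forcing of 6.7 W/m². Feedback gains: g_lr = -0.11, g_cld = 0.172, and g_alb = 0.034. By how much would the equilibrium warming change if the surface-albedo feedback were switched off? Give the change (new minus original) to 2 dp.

Original: g = 0.096, ΔT = 2.2/(1−0.096) = 2.4336 °C.
Without surface-albedo: g' = 0.062, ΔT' = 2.2/(1−0.062) = 2.3454 °C.
Change = 2.3454 − 2.4336 = -0.09 °C.

-0.09 °C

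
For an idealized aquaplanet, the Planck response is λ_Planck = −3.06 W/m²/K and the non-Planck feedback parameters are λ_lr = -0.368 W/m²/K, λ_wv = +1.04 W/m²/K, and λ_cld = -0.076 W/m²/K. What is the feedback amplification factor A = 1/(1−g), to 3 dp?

Convert to gains: g_lr = -0.368/3.06 = -0.1203; g_wv = 1.04/3.06 = 0.3399; g_cld = -0.076/3.06 = -0.02484.
Total gain g = 0.19476.
A = 1/(1 − 0.19476) = 1.242.

1.242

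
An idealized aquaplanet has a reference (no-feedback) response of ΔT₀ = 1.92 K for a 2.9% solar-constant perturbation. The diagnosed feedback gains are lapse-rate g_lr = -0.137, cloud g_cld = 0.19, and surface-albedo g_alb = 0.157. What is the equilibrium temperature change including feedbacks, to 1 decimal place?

Total gain g = -0.137 + 0.19 + 0.157 = 0.21.
Amplification A = 1/(1 − 0.21) = 1.266.
ΔT = 1.92 × 1.266 = 2.4 K.

2.4 K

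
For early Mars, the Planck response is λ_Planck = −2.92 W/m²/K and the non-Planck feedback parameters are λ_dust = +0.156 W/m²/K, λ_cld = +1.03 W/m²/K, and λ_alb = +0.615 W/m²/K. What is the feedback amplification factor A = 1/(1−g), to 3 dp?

Convert to gains: g_dust = 0.156/2.92 = 0.05342; g_cld = 1.03/2.92 = 0.3527; g_alb = 0.615/2.92 = 0.2106.
Total gain g = 0.61672.
A = 1/(1 − 0.61672) = 2.609.

2.609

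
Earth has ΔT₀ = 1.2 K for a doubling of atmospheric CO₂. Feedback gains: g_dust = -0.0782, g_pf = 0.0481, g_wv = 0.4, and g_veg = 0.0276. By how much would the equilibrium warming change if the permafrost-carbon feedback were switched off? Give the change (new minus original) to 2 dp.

Original: g = 0.3975, ΔT = 1.2/(1−0.3975) = 1.9917 K.
Without permafrost-carbon: g' = 0.3494, ΔT' = 1.2/(1−0.3494) = 1.8445 K.
Change = 1.8445 − 1.9917 = -0.15 K.

-0.15 K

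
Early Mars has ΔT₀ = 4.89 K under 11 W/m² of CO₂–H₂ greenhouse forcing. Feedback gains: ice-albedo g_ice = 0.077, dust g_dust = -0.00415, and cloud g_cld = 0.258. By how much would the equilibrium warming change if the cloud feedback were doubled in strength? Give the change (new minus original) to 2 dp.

4.59 K

Original: g = 0.33085, ΔT = 4.89/(1−0.33085) = 7.3078 K.
With doubled cloud: g' = 0.58885, ΔT' = 4.89/(1−0.58885) = 11.8935 K.
Change = 11.8935 − 7.3078 = 4.59 K.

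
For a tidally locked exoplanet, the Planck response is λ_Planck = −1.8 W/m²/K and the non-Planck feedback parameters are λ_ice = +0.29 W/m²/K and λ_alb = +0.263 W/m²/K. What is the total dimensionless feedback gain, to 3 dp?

0.307

Convert to gains: g_ice = 0.29/1.8 = 0.1611; g_alb = 0.263/1.8 = 0.1461.
Total gain g = 0.3072.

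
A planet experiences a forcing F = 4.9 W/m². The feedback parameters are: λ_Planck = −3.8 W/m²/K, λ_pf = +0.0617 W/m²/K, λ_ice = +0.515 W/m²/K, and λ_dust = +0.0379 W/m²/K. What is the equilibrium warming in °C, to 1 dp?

1.5 °C

Net feedback parameter λ = (−3.8) + (+0.0617) + (+0.515) + (+0.0379) = -3.1854 W/m²/K.
ΔT = −F/λ = −4.9/(-3.1854) = 1.5 °C.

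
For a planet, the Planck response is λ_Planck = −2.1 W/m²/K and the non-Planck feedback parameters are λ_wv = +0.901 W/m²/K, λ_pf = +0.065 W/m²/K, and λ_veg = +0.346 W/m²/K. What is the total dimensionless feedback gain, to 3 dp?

Convert to gains: g_wv = 0.901/2.1 = 0.429; g_pf = 0.065/2.1 = 0.03095; g_veg = 0.346/2.1 = 0.1648.
Total gain g = 0.62475.

0.625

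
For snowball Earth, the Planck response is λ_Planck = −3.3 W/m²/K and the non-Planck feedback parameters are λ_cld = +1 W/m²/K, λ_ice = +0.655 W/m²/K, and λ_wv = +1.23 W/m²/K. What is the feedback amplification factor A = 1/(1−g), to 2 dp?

7.95

Convert to gains: g_cld = 1/3.3 = 0.303; g_ice = 0.655/3.3 = 0.1985; g_wv = 1.23/3.3 = 0.3727.
Total gain g = 0.8742.
A = 1/(1 − 0.8742) = 7.95.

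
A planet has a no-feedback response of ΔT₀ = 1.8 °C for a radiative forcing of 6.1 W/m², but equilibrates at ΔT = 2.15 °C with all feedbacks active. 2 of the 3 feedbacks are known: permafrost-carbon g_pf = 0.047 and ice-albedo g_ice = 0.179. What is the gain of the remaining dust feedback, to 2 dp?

-0.06

Amplification A = ΔT/ΔT₀ = 2.15/1.8 = 1.194.
Total gain g = 1 − 1/A = 1 − 1/1.194 = 0.1625.
Known gains sum to 0.047 + 0.179 = 0.226.
g_dust = 0.1625 − 0.226 = -0.06.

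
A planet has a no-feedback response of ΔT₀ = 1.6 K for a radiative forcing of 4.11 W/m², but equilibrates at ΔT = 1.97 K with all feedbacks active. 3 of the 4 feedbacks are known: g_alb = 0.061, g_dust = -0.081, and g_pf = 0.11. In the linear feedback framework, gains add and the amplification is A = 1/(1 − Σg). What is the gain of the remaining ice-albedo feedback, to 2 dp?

Amplification A = ΔT/ΔT₀ = 1.97/1.6 = 1.231.
Total gain g = 1 − 1/A = 1 − 1/1.231 = 0.1877.
Known gains sum to 0.061 − 0.081 + 0.11 = 0.09.
g_ice = 0.1877 − 0.09 = 0.10.

0.10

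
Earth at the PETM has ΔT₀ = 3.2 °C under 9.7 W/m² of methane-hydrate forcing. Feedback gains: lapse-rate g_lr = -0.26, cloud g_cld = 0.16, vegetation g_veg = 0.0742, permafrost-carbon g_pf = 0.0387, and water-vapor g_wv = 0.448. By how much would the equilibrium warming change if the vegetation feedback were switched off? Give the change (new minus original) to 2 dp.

-0.72 °C

Original: g = 0.4609, ΔT = 3.2/(1−0.4609) = 5.9358 °C.
Without vegetation: g' = 0.3867, ΔT' = 3.2/(1−0.3867) = 5.2177 °C.
Change = 5.2177 − 5.9358 = -0.72 °C.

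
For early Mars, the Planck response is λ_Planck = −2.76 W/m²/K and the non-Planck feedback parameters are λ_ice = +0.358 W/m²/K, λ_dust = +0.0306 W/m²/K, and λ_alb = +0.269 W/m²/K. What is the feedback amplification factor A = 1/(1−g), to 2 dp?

1.31

Convert to gains: g_ice = 0.358/2.76 = 0.1297; g_dust = 0.0306/2.76 = 0.01109; g_alb = 0.269/2.76 = 0.09746.
Total gain g = 0.23825.
A = 1/(1 − 0.23825) = 1.31.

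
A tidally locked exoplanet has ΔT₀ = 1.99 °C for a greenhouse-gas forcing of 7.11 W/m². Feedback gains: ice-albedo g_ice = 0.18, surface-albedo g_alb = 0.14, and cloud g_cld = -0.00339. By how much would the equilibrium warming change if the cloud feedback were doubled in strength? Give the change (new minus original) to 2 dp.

-0.01 °C

Original: g = 0.31661, ΔT = 1.99/(1−0.31661) = 2.9120 °C.
With doubled cloud: g' = 0.31322, ΔT' = 1.99/(1−0.31322) = 2.8976 °C.
Change = 2.8976 − 2.9120 = -0.01 °C.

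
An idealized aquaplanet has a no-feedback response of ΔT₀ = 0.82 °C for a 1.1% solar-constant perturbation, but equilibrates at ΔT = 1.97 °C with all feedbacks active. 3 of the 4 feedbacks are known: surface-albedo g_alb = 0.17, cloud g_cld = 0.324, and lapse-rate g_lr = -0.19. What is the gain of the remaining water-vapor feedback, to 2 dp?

0.28

Amplification A = ΔT/ΔT₀ = 1.97/0.82 = 2.402.
Total gain g = 1 − 1/A = 1 − 1/2.402 = 0.5837.
Known gains sum to 0.17 + 0.324 − 0.19 = 0.304.
g_wv = 0.5837 − 0.304 = 0.28.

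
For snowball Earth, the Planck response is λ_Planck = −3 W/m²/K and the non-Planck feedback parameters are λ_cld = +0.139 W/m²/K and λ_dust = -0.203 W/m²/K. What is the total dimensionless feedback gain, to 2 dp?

Convert to gains: g_cld = 0.139/3 = 0.04633; g_dust = -0.203/3 = -0.06767.
Total gain g = -0.02134.

-0.02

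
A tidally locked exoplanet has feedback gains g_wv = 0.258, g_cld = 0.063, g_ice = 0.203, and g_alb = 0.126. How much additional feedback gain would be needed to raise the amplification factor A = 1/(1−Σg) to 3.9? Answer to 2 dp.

Current total gain = 0.65.
Target gain for A = 3.9: g* = 1 − 1/3.9 = 0.7436.
Additional gain needed = 0.7436 − 0.65 = 0.09.

0.09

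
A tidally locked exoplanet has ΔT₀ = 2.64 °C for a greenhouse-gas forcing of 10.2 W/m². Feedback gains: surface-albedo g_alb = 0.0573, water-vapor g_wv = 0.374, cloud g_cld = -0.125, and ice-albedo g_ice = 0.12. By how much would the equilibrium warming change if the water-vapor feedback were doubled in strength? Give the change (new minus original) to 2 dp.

Original: g = 0.4263, ΔT = 2.64/(1−0.4263) = 4.6017 °C.
With doubled water-vapor: g' = 0.8003, ΔT' = 2.64/(1−0.8003) = 13.2198 °C.
Change = 13.2198 − 4.6017 = 8.62 °C.

8.62 °C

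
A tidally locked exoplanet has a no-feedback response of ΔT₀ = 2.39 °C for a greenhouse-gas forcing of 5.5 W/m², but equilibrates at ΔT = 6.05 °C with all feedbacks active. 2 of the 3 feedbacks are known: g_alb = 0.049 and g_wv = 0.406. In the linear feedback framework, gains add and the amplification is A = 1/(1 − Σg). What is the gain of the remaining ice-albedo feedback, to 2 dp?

Amplification A = ΔT/ΔT₀ = 6.05/2.39 = 2.531.
Total gain g = 1 − 1/A = 1 − 1/2.531 = 0.6049.
Known gains sum to 0.049 + 0.406 = 0.455.
g_ice = 0.6049 − 0.455 = 0.15.

0.15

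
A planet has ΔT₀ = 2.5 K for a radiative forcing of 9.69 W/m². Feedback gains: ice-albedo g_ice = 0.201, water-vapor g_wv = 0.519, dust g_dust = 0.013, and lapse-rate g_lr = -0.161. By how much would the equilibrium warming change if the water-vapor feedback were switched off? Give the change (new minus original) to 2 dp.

-3.20 K

Original: g = 0.572, ΔT = 2.5/(1−0.572) = 5.8411 K.
Without water-vapor: g' = 0.053, ΔT' = 2.5/(1−0.053) = 2.6399 K.
Change = 2.6399 − 5.8411 = -3.20 K.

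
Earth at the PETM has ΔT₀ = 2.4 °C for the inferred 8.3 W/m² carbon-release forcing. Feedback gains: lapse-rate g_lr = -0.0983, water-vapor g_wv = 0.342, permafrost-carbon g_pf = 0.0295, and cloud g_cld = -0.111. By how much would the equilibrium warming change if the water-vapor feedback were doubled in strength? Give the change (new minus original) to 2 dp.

Original: g = 0.1622, ΔT = 2.4/(1−0.1622) = 2.8646 °C.
With doubled water-vapor: g' = 0.5042, ΔT' = 2.4/(1−0.5042) = 4.8407 °C.
Change = 4.8407 − 2.8646 = 1.98 °C.

1.98 °C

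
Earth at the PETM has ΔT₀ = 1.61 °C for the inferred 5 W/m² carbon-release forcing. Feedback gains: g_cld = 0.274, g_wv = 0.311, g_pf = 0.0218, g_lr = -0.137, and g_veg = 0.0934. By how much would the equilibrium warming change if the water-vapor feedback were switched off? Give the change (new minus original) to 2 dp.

Original: g = 0.5632, ΔT = 1.61/(1−0.5632) = 3.6859 °C.
Without water-vapor: g' = 0.2522, ΔT' = 1.61/(1−0.2522) = 2.1530 °C.
Change = 2.1530 − 3.6859 = -1.53 °C.

-1.53 °C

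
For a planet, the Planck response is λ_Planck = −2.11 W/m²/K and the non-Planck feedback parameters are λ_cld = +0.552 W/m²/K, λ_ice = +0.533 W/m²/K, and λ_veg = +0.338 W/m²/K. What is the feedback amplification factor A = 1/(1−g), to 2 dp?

Convert to gains: g_cld = 0.552/2.11 = 0.2616; g_ice = 0.533/2.11 = 0.2526; g_veg = 0.338/2.11 = 0.1602.
Total gain g = 0.6744.
A = 1/(1 − 0.6744) = 3.07.

3.07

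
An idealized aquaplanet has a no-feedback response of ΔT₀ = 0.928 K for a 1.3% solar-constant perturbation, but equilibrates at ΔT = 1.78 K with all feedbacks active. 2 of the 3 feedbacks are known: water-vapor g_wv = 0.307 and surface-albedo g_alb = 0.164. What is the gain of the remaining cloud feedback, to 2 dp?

0.01

Amplification A = ΔT/ΔT₀ = 1.78/0.928 = 1.918.
Total gain g = 1 − 1/A = 1 − 1/1.918 = 0.4786.
Known gains sum to 0.307 + 0.164 = 0.471.
g_cld = 0.4786 − 0.471 = 0.01.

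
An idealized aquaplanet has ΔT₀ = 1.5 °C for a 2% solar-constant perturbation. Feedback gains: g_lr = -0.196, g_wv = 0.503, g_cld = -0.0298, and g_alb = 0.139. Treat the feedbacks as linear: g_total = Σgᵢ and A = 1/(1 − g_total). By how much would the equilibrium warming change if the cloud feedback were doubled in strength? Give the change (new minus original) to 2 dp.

-0.12 °C

Original: g = 0.4162, ΔT = 1.5/(1−0.4162) = 2.5694 °C.
With doubled cloud: g' = 0.3864, ΔT' = 1.5/(1−0.3864) = 2.4446 °C.
Change = 2.4446 − 2.5694 = -0.12 °C.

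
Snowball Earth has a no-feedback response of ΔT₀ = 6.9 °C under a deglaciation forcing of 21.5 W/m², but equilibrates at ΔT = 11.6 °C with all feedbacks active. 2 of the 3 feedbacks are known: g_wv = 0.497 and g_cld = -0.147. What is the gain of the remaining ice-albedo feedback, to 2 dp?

0.06

Amplification A = ΔT/ΔT₀ = 11.6/6.9 = 1.681.
Total gain g = 1 − 1/A = 1 − 1/1.681 = 0.4051.
Known gains sum to 0.497 − 0.147 = 0.35.
g_ice = 0.4051 − 0.35 = 0.06.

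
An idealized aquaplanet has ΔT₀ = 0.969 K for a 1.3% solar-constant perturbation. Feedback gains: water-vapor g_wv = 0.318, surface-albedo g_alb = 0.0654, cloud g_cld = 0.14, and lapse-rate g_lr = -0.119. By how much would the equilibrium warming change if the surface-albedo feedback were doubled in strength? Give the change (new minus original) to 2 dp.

0.20 K

Original: g = 0.4044, ΔT = 0.969/(1−0.4044) = 1.6269 K.
With doubled surface-albedo: g' = 0.4698, ΔT' = 0.969/(1−0.4698) = 1.8276 K.
Change = 1.8276 − 1.6269 = 0.20 K.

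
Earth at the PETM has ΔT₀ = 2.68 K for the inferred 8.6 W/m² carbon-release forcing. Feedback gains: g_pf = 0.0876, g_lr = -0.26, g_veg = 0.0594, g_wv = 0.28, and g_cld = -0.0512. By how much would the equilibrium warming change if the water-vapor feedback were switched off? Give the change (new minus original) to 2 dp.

Original: g = 0.1158, ΔT = 2.68/(1−0.1158) = 3.0310 K.
Without water-vapor: g' = -0.1642, ΔT' = 2.68/(1+0.1642) = 2.3020 K.
Change = 2.3020 − 3.0310 = -0.73 K.

-0.73 K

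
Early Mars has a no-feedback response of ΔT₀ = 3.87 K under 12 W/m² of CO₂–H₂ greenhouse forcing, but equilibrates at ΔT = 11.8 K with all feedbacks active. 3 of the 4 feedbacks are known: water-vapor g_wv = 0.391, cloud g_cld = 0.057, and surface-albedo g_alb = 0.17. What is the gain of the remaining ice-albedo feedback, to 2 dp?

0.05

Amplification A = ΔT/ΔT₀ = 11.8/3.87 = 3.049.
Total gain g = 1 − 1/A = 1 − 1/3.049 = 0.672.
Known gains sum to 0.391 + 0.057 + 0.17 = 0.618.
g_ice = 0.672 − 0.618 = 0.05.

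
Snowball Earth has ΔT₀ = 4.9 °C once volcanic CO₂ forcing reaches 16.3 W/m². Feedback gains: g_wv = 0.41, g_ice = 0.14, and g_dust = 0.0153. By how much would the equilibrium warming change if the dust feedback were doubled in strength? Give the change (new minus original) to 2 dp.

Original: g = 0.5653, ΔT = 4.9/(1−0.5653) = 11.2721 °C.
With doubled dust: g' = 0.5806, ΔT' = 4.9/(1−0.5806) = 11.6834 °C.
Change = 11.6834 − 11.2721 = 0.41 °C.

0.41 °C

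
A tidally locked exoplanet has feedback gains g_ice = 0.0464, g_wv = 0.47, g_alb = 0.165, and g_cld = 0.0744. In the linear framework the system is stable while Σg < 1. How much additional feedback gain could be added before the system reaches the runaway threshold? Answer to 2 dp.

Current total gain = 0.0464 + 0.47 + 0.165 + 0.0744 = 0.7558.
Margin to runaway = 1 − 0.7558 = 0.24.

0.24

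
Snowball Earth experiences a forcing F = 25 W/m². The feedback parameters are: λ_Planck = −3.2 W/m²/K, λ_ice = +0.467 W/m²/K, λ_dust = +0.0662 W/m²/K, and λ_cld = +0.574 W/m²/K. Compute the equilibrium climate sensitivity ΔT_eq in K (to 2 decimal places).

Net feedback parameter λ = (−3.2) + (+0.467) + (+0.0662) + (+0.574) = -2.0928 W/m²/K.
ΔT = −F/λ = −25/(-2.0928) = 11.95 K.

11.95 K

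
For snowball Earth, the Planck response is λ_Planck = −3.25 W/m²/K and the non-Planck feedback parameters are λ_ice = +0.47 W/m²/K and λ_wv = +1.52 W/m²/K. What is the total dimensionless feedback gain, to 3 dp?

0.612

Convert to gains: g_ice = 0.47/3.25 = 0.1446; g_wv = 1.52/3.25 = 0.4677.
Total gain g = 0.6123.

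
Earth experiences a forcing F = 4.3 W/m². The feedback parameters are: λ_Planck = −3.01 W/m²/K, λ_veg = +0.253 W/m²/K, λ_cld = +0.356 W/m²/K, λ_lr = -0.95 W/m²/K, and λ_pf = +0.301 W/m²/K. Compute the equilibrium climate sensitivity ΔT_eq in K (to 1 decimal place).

1.4 K

Net feedback parameter λ = (−3.01) + (+0.253) + (+0.356) + (-0.95) + (+0.301) = -3.05 W/m²/K.
ΔT = −F/λ = −4.3/(-3.05) = 1.4 K.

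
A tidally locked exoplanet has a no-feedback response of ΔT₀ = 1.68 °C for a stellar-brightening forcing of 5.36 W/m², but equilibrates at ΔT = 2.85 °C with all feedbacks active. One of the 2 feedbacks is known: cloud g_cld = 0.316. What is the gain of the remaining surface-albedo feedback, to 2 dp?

0.09

Amplification A = ΔT/ΔT₀ = 2.85/1.68 = 1.696.
Total gain g = 1 − 1/A = 1 − 1/1.696 = 0.4104.
The known gain is 0.316.
g_alb = 0.4104 − 0.316 = 0.09.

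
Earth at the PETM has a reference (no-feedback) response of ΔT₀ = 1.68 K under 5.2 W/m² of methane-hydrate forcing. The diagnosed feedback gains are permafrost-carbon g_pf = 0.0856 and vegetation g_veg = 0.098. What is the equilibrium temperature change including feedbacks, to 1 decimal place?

2.1 K

Total gain g = 0.0856 + 0.098 = 0.1836.
Amplification A = 1/(1 − 0.1836) = 1.225.
ΔT = 1.68 × 1.225 = 2.1 K.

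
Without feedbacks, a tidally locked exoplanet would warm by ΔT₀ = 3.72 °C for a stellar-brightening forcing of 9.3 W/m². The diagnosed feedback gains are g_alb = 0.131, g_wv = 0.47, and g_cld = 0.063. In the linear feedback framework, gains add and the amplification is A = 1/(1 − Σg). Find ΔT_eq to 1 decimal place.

11.1 °C

Total gain g = 0.131 + 0.47 + 0.063 = 0.664.
Amplification A = 1/(1 − 0.664) = 2.976.
ΔT = 3.72 × 2.976 = 11.1 °C.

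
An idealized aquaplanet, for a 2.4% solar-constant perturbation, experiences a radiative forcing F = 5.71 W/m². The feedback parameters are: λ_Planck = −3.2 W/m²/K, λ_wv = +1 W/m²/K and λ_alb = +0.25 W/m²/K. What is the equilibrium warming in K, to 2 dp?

Net feedback parameter λ = (−3.2) + (+1) + (+0.25) = -1.95 W/m²/K.
ΔT = −F/λ = −5.71/(-1.95) = 2.93 K.

2.93 K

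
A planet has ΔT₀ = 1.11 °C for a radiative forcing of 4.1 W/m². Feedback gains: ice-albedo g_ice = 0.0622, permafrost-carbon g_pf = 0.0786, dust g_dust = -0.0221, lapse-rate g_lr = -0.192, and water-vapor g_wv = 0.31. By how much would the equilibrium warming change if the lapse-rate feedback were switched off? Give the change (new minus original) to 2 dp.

Original: g = 0.2367, ΔT = 1.11/(1−0.2367) = 1.4542 °C.
Without lapse-rate: g' = 0.4287, ΔT' = 1.11/(1−0.4287) = 1.9429 °C.
Change = 1.9429 − 1.4542 = 0.49 °C.

0.49 °C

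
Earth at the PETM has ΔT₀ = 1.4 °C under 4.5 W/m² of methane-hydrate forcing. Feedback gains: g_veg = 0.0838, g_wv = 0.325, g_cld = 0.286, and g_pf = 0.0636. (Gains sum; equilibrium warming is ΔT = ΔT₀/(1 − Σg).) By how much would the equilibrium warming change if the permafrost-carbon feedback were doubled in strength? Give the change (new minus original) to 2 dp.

Original: g = 0.7584, ΔT = 1.4/(1−0.7584) = 5.7947 °C.
With doubled permafrost-carbon: g' = 0.822, ΔT' = 1.4/(1−0.822) = 7.8652 °C.
Change = 7.8652 − 5.7947 = 2.07 °C.

2.07 °C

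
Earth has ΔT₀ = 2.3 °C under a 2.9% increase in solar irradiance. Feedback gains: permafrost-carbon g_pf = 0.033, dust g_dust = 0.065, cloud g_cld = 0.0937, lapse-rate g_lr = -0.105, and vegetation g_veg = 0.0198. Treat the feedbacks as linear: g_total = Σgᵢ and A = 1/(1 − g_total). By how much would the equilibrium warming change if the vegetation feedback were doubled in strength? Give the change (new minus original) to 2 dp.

0.06 °C

Original: g = 0.1065, ΔT = 2.3/(1−0.1065) = 2.5741 °C.
With doubled vegetation: g' = 0.1263, ΔT' = 2.3/(1−0.1263) = 2.6325 °C.
Change = 2.6325 − 2.5741 = 0.06 °C.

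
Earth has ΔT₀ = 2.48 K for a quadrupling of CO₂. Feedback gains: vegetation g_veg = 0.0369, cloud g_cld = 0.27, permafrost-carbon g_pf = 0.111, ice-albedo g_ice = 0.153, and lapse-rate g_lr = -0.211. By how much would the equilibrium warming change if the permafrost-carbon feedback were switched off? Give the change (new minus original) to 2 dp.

Original: g = 0.3599, ΔT = 2.48/(1−0.3599) = 3.8744 K.
Without permafrost-carbon: g' = 0.2489, ΔT' = 2.48/(1−0.2489) = 3.3018 K.
Change = 3.3018 − 3.8744 = -0.57 K.

-0.57 K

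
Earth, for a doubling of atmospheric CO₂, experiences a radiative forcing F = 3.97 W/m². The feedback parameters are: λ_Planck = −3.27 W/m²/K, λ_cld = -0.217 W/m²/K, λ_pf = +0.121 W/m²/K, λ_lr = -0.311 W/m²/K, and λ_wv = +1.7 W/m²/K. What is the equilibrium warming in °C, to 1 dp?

2.0 °C

Net feedback parameter λ = (−3.27) + (-0.217) + (+0.121) + (-0.311) + (+1.7) = -1.977 W/m²/K.
ΔT = −F/λ = −3.97/(-1.977) = 2.0 °C.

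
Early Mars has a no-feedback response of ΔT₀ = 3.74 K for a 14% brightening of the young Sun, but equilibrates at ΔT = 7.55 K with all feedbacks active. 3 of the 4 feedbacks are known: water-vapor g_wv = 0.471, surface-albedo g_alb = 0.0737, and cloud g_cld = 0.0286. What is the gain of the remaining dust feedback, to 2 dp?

Amplification A = ΔT/ΔT₀ = 7.55/3.74 = 2.019.
Total gain g = 1 − 1/A = 1 − 1/2.019 = 0.5047.
Known gains sum to 0.471 + 0.0737 + 0.0286 = 0.5733.
g_dust = 0.5047 − 0.5733 = -0.07.

-0.07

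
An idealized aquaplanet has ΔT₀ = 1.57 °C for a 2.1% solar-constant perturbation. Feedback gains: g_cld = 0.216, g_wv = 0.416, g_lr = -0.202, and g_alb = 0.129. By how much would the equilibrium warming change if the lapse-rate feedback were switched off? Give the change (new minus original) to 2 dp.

Original: g = 0.559, ΔT = 1.57/(1−0.559) = 3.5601 °C.
Without lapse-rate: g' = 0.761, ΔT' = 1.57/(1−0.761) = 6.5690 °C.
Change = 6.5690 − 3.5601 = 3.01 °C.

3.01 °C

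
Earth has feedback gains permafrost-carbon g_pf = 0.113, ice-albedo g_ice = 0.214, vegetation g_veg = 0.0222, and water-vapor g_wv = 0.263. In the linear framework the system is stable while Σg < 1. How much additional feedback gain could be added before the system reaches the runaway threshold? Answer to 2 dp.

Current total gain = 0.113 + 0.214 + 0.0222 + 0.263 = 0.6122.
Margin to runaway = 1 − 0.6122 = 0.39.

0.39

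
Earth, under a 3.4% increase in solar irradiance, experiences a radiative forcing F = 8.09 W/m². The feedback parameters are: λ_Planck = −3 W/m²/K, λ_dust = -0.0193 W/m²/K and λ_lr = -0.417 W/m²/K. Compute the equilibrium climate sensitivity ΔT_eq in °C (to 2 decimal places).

Net feedback parameter λ = (−3) + (-0.0193) + (-0.417) = -3.4363 W/m²/K.
ΔT = −F/λ = −8.09/(-3.4363) = 2.35 °C.

2.35 °C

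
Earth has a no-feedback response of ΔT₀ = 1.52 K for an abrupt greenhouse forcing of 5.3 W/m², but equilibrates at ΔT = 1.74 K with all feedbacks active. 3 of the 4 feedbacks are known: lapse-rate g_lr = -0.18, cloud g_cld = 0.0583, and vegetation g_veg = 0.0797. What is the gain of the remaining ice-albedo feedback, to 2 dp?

0.17

Amplification A = ΔT/ΔT₀ = 1.74/1.52 = 1.145.
Total gain g = 1 − 1/A = 1 − 1/1.145 = 0.1266.
Known gains sum to -0.18 + 0.0583 + 0.0797 = -0.042.
g_ice = 0.1266 + 0.042 = 0.17.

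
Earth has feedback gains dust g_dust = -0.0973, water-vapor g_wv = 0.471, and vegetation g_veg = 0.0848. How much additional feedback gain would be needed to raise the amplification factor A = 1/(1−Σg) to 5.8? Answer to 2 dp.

0.37

Current total gain = 0.4585.
Target gain for A = 5.8: g* = 1 − 1/5.8 = 0.8276.
Additional gain needed = 0.8276 − 0.4585 = 0.37.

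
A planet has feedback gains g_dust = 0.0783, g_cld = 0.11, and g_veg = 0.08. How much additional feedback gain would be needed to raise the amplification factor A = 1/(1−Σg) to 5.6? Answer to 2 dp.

0.55

Current total gain = 0.2683.
Target gain for A = 5.6: g* = 1 − 1/5.6 = 0.8214.
Additional gain needed = 0.8214 − 0.2683 = 0.55.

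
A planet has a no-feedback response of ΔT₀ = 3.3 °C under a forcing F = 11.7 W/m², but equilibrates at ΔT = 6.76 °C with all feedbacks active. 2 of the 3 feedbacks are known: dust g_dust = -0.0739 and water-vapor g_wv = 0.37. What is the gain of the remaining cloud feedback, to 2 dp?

0.22

Amplification A = ΔT/ΔT₀ = 6.76/3.3 = 2.048.
Total gain g = 1 − 1/A = 1 − 1/2.048 = 0.5117.
Known gains sum to -0.0739 + 0.37 = 0.2961.
g_cld = 0.5117 − 0.2961 = 0.22.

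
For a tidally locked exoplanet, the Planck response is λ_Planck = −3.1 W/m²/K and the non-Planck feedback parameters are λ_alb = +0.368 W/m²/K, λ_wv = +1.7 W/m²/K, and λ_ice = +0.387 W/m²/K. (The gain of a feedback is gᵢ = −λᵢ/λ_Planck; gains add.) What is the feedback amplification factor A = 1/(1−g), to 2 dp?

4.81

Convert to gains: g_alb = 0.368/3.1 = 0.1187; g_wv = 1.7/3.1 = 0.5484; g_ice = 0.387/3.1 = 0.1248.
Total gain g = 0.7919.
A = 1/(1 − 0.7919) = 4.81.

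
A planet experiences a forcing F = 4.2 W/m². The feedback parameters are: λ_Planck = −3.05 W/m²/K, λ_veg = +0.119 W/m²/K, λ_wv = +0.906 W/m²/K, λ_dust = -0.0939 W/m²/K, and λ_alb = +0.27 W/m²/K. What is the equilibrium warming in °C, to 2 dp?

Net feedback parameter λ = (−3.05) + (+0.119) + (+0.906) + (-0.0939) + (+0.27) = -1.8489 W/m²/K.
ΔT = −F/λ = −4.2/(-1.8489) = 2.27 °C.

2.27 °C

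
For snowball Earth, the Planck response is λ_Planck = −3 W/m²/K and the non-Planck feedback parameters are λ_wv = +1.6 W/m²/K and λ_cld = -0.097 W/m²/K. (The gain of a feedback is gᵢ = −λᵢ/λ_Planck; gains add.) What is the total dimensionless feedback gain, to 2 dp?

Convert to gains: g_wv = 1.6/3 = 0.5333; g_cld = -0.097/3 = -0.03233.
Total gain g = 0.50097.

0.50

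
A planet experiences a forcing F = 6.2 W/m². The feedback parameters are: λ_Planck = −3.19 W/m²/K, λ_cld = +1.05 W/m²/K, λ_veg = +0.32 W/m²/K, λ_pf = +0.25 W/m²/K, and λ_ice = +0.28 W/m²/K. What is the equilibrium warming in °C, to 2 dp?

4.81 °C

Net feedback parameter λ = (−3.19) + (+1.05) + (+0.32) + (+0.25) + (+0.28) = -1.29 W/m²/K.
ΔT = −F/λ = −6.2/(-1.29) = 4.81 °C.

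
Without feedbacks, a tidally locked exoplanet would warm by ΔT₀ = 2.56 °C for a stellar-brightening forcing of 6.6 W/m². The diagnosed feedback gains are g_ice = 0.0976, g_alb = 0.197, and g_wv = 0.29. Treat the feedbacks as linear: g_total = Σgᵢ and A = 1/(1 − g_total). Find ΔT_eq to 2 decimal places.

6.16 °C

Total gain g = 0.0976 + 0.197 + 0.29 = 0.5846.
Amplification A = 1/(1 − 0.5846) = 2.407.
ΔT = 2.56 × 2.407 = 6.16 °C.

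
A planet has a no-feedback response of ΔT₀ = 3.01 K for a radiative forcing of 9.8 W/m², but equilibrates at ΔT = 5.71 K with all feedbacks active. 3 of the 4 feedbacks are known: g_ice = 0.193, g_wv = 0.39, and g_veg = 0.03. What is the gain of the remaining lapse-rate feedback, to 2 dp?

-0.14

Amplification A = ΔT/ΔT₀ = 5.71/3.01 = 1.897.
Total gain g = 1 − 1/A = 1 − 1/1.897 = 0.4729.
Known gains sum to 0.193 + 0.39 + 0.03 = 0.613.
g_lr = 0.4729 − 0.613 = -0.14.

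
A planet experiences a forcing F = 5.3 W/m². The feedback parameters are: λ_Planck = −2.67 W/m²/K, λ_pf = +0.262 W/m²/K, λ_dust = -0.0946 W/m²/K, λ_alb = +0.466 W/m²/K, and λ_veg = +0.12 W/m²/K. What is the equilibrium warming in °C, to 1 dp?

Net feedback parameter λ = (−2.67) + (+0.262) + (-0.0946) + (+0.466) + (+0.12) = -1.9166 W/m²/K.
ΔT = −F/λ = −5.3/(-1.9166) = 2.8 °C.

2.8 °C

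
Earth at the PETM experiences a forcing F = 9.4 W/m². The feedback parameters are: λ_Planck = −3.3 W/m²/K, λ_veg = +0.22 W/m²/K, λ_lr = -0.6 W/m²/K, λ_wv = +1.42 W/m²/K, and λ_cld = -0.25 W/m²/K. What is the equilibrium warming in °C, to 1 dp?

Net feedback parameter λ = (−3.3) + (+0.22) + (-0.6) + (+1.42) + (-0.25) = -2.51 W/m²/K.
ΔT = −F/λ = −9.4/(-2.51) = 3.7 °C.

3.7 °C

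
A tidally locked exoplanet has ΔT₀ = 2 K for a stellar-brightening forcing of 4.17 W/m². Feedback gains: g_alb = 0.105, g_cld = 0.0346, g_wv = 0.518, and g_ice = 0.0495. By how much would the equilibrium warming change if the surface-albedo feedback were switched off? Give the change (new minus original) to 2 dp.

Original: g = 0.7071, ΔT = 2/(1−0.7071) = 6.8283 K.
Without surface-albedo: g' = 0.6021, ΔT' = 2/(1−0.6021) = 5.0264 K.
Change = 5.0264 − 6.8283 = -1.80 K.

-1.80 K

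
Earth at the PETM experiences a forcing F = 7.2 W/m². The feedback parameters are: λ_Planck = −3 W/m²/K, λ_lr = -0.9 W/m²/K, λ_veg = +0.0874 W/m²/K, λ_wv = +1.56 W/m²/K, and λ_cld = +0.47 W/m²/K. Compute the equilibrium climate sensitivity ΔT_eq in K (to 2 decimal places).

Net feedback parameter λ = (−3) + (-0.9) + (+0.0874) + (+1.56) + (+0.47) = -1.7826 W/m²/K.
ΔT = −F/λ = −7.2/(-1.7826) = 4.04 K.

4.04 K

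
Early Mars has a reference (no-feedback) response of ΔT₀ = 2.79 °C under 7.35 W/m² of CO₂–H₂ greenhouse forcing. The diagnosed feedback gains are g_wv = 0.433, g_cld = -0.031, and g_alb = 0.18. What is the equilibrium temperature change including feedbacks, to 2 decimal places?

6.67 °C

Total gain g = 0.433 − 0.031 + 0.18 = 0.582.
Amplification A = 1/(1 − 0.582) = 2.392.
ΔT = 2.79 × 2.392 = 6.67 °C.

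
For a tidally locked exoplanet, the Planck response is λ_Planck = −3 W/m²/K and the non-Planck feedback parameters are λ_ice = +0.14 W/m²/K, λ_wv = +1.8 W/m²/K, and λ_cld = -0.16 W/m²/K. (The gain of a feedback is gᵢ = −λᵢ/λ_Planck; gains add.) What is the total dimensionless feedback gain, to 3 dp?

Convert to gains: g_ice = 0.14/3 = 0.04667; g_wv = 1.8/3 = 0.6; g_cld = -0.16/3 = -0.05333.
Total gain g = 0.59334.

0.593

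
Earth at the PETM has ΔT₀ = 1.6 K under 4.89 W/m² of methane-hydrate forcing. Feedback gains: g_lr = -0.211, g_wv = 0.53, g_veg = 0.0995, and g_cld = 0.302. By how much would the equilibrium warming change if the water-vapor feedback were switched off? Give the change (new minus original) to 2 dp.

Original: g = 0.7205, ΔT = 1.6/(1−0.7205) = 5.7245 K.
Without water-vapor: g' = 0.1905, ΔT' = 1.6/(1−0.1905) = 1.9765 K.
Change = 1.9765 − 5.7245 = -3.75 K.

-3.75 K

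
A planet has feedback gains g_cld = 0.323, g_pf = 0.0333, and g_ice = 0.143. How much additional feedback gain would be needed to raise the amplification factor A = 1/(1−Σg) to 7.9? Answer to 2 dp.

0.37

Current total gain = 0.4993.
Target gain for A = 7.9: g* = 1 − 1/7.9 = 0.8734.
Additional gain needed = 0.8734 − 0.4993 = 0.37.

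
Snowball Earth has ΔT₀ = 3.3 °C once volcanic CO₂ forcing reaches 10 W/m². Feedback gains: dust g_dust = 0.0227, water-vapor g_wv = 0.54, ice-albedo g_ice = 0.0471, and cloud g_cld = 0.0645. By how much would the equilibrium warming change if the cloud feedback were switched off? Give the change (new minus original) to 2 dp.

Original: g = 0.6743, ΔT = 3.3/(1−0.6743) = 10.1320 °C.
Without cloud: g' = 0.6098, ΔT' = 3.3/(1−0.6098) = 8.4572 °C.
Change = 8.4572 − 10.1320 = -1.67 °C.

-1.67 °C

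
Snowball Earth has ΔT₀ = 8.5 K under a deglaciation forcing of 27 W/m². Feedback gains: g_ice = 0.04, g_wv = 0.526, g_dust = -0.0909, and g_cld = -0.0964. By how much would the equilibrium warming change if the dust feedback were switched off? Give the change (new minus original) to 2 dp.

2.34 K

Original: g = 0.3787, ΔT = 8.5/(1−0.3787) = 13.6810 K.
Without dust: g' = 0.4696, ΔT' = 8.5/(1−0.4696) = 16.0256 K.
Change = 16.0256 − 13.6810 = 2.34 K.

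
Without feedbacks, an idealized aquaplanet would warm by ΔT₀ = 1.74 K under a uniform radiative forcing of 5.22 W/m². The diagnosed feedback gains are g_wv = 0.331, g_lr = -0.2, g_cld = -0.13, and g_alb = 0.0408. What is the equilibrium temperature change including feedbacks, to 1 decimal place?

Total gain g = 0.331 − 0.2 − 0.13 + 0.0408 = 0.0418.
Amplification A = 1/(1 − 0.0418) = 1.044.
ΔT = 1.74 × 1.044 = 1.8 K.

1.8 K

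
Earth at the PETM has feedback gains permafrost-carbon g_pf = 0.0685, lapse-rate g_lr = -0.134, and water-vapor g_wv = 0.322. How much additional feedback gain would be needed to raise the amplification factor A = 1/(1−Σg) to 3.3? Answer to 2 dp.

0.44

Current total gain = 0.2565.
Target gain for A = 3.3: g* = 1 − 1/3.3 = 0.697.
Additional gain needed = 0.697 − 0.2565 = 0.44.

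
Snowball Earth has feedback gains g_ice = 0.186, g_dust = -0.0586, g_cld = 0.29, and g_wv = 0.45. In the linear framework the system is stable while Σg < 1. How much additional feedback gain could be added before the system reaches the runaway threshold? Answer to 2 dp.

Current total gain = 0.186 − 0.0586 + 0.29 + 0.45 = 0.8674.
Margin to runaway = 1 − 0.8674 = 0.13.

0.13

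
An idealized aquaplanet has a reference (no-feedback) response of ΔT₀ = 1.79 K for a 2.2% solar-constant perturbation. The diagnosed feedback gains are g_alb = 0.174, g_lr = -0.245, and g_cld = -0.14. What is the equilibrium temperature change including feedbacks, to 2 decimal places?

Total gain g = 0.174 − 0.245 − 0.14 = -0.211.
Amplification A = 1/(1 + 0.211) = 0.8258.
ΔT = 1.79 × 0.8258 = 1.48 K.

1.48 K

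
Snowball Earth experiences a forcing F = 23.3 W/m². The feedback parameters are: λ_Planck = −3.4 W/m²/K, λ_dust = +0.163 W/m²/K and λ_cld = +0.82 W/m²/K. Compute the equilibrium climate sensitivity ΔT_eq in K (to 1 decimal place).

Net feedback parameter λ = (−3.4) + (+0.163) + (+0.82) = -2.417 W/m²/K.
ΔT = −F/λ = −23.3/(-2.417) = 9.6 K.

9.6 K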